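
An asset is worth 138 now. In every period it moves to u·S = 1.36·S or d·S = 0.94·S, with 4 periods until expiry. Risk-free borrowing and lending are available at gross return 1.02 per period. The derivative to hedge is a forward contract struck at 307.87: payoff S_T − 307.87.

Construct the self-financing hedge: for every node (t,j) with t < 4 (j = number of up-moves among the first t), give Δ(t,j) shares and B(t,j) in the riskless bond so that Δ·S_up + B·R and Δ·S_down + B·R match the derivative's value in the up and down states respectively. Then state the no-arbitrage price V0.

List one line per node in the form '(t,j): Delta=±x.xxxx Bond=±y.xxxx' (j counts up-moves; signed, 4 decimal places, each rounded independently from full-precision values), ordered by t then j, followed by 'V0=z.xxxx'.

Risk-neutral probability p* = (R−d)/(u−d) = (1.02−0.94)/(1.36−0.94) = 0.1905.
At expiry t=4: V(4,0)=-200.1266, V(4,1)=-151.9860, V(4,2)=-82.3357, V(4,3)=18.4350, V(4,4)=164.2308
  t=3,j=0: stock 114.6206 → up 155.8840 (V=-151.9860), down 107.7434 (V=-200.1266). Price -187.2127; hedge Δ=1.0000, bond B=-301.8333.
  t=3,j=1: stock 165.8340 → up 225.5343 (V=-82.3357), down 155.8840 (V=-151.9860). Price -135.9993; hedge Δ=1.0000, bond B=-301.8333.
  t=3,j=2: stock 239.9301 → up 326.3050 (V=18.4350), down 225.5343 (V=-82.3357). Price -61.9032; hedge Δ=1.0000, bond B=-301.8333.
  t=3,j=3: stock 347.1329 → up 472.1008 (V=164.2308), down 326.3050 (V=18.4350). Price 45.2996; hedge Δ=1.0000, bond B=-301.8333.
  t=2,j=0: stock 121.9368 → up 165.8340 (V=-135.9993), down 114.6206 (V=-187.2127). Price -173.9782; hedge Δ=1.0000, bond B=-295.9150.
  t=2,j=1: stock 176.4192 → up 239.9301 (V=-61.9032), down 165.8340 (V=-135.9993). Price -119.4958; hedge Δ=1.0000, bond B=-295.9150.
  t=2,j=2: stock 255.2448 → up 347.1329 (V=45.2996), down 239.9301 (V=-61.9032). Price -40.6702; hedge Δ=1.0000, bond B=-295.9150.
  t=1,j=0: stock 129.7200 → up 176.4192 (V=-119.4958), down 121.9368 (V=-173.9782). Price -160.3928; hedge Δ=1.0000, bond B=-290.1128.
  t=1,j=1: stock 187.6800 → up 255.2448 (V=-40.6702), down 176.4192 (V=-119.4958). Price -102.4328; hedge Δ=1.0000, bond B=-290.1128.
  t=0,j=0: stock 138.0000 → up 187.6800 (V=-102.4328), down 129.7200 (V=-160.3928). Price -146.4243; hedge Δ=1.0000, bond B=-284.4243.
Self-financing check: at every node Δ·S+B equals the discounted successor values.

(0,0): Delta=1.0000 Bond=-284.4243
(1,0): Delta=1.0000 Bond=-290.1128
(1,1): Delta=1.0000 Bond=-290.1128
(2,0): Delta=1.0000 Bond=-295.9150
(2,1): Delta=1.0000 Bond=-295.9150
(2,2): Delta=1.0000 Bond=-295.9150
(3,0): Delta=1.0000 Bond=-301.8333
(3,1): Delta=1.0000 Bond=-301.8333
(3,2): Delta=1.0000 Bond=-301.8333
(3,3): Delta=1.0000 Bond=-301.8333
V0=-146.4243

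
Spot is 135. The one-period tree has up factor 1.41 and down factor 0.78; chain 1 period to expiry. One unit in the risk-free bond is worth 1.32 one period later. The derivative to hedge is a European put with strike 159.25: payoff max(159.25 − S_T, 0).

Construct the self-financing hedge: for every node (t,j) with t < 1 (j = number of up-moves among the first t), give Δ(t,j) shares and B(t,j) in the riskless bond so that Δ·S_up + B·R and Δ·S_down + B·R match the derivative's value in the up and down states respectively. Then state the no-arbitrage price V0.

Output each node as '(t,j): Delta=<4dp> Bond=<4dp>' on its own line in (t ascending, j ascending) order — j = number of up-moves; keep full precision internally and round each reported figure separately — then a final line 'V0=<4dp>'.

Risk-neutral probability p* = (R−d)/(u−d) = (1.32−0.78)/(1.41−0.78) = 0.8571.
Terminal payoffs: V(1,0)=53.9500, V(1,1)=0.0000
Node (0,0) S=135.0000: V=(p*·0.0000+(1−p*)·53.9500)/1.32=5.8387; Δ=(0.0000−53.9500)/(190.3500−105.3000)=-0.6343; B=V−Δ·S=91.4737
Root portfolio cost Δ·135+B reproduces V0=5.8387.

(0,0): Delta=-0.6343 Bond=91.4737
V0=5.8387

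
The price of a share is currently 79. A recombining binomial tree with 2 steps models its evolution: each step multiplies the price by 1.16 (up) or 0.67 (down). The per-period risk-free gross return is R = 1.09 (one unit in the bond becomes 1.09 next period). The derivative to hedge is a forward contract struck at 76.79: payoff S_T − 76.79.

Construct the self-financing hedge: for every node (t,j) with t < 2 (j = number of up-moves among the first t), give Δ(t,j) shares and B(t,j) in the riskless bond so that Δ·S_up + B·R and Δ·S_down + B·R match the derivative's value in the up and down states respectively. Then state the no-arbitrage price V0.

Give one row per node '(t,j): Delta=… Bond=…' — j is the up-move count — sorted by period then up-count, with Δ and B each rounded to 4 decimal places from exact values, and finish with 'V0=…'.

(0,0): Delta=1.0000 Bond=-64.6326
(1,0): Delta=1.0000 Bond=-70.4495
(1,1): Delta=1.0000 Bond=-70.4495
V0=14.3674

Since d<R<u, set p* = (R−d)/(u−d) = 0.8571; price each node as the discounted p*-expectation of its children.
At expiry t=2: V(2,0)=-41.3269, V(2,1)=-15.3912, V(2,2)=29.5124
Node (1,0) S=52.9300: V=(p*·-15.3912+(1−p*)·-41.3269)/1.09=-17.5195; Δ=(-15.3912−-41.3269)/(61.3988−35.4631)=1.0000; B=V−Δ·S=-70.4495
Node (1,1) S=91.6400: V=(p*·29.5124+(1−p*)·-15.3912)/1.09=21.1905; Δ=(29.5124−-15.3912)/(106.3024−61.3988)=1.0000; B=V−Δ·S=-70.4495
Node (0,0) S=79.0000: V=(p*·21.1905+(1−p*)·-17.5195)/1.09=14.3674; Δ=(21.1905−-17.5195)/(91.6400−52.9300)=1.0000; B=V−Δ·S=-64.6326
Root portfolio cost Δ·79+B reproduces V0=14.3674.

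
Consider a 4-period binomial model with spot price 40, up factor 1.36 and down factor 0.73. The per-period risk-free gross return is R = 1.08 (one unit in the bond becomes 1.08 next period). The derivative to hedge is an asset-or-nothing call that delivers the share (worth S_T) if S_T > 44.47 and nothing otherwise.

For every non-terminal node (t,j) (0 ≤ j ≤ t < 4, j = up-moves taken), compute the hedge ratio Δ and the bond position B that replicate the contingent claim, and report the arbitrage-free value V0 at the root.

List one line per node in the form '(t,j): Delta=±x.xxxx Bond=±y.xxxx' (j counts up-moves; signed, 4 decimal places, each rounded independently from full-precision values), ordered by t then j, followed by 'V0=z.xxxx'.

(0,0): Delta=1.2946 Bond=-25.7443
(1,0): Delta=1.0565 Bond=-20.8529
(1,1): Delta=1.3968 Bond=-33.3646
(2,0): Delta=0.0000 Bond=0.0000
(2,1): Delta=1.5102 Bond=-40.5380
(2,2): Delta=1.3481 Bond=-32.4304
(3,0): Delta=0.0000 Bond=0.0000
(3,1): Delta=0.0000 Bond=0.0000
(3,2): Delta=2.1587 Bond=-78.8058
(3,3): Delta=1.0000 Bond=0.0000
V0=26.0390

No-arbitrage ⇒ martingale measure with p* = (R−d)/(u−d) = 0.5556.
Terminal values V(4,·): V(4,0)=0.0000, V(4,1)=0.0000, V(4,2)=0.0000, V(4,3)=73.4513, V(4,4)=136.8408
  t=3,j=0: stock 15.5607 → up 21.1625 (V=0.0000), down 11.3593 (V=0.0000). Price 0.0000; hedge Δ=0.0000, bond B=0.0000.
  t=3,j=1: stock 28.9898 → up 39.4261 (V=0.0000), down 21.1625 (V=0.0000). Price 0.0000; hedge Δ=0.0000, bond B=0.0000.
  t=3,j=2: stock 54.0083 → up 73.4513 (V=73.4513), down 39.4261 (V=0.0000). Price 37.7836; hedge Δ=2.1587, bond B=-78.8058.
  t=3,j=3: stock 100.6182 → up 136.8408 (V=136.8408), down 73.4513 (V=73.4513). Price 100.6182; hedge Δ=1.0000, bond B=0.0000.
  t=2,j=0: stock 21.3160 → up 28.9898 (V=0.0000), down 15.5607 (V=0.0000). Price 0.0000; hedge Δ=0.0000, bond B=0.0000.
  t=2,j=1: stock 39.7120 → up 54.0083 (V=37.7836), down 28.9898 (V=0.0000). Price 19.4360; hedge Δ=1.5102, bond B=-40.5380.
  t=2,j=2: stock 73.9840 → up 100.6182 (V=100.6182), down 54.0083 (V=37.7836). Price 67.3072; hedge Δ=1.3481, bond B=-32.4304.
  t=1,j=0: stock 29.2000 → up 39.7120 (V=19.4360), down 21.3160 (V=0.0000). Price 9.9979; hedge Δ=1.0565, bond B=-20.8529.
  t=1,j=1: stock 54.4000 → up 73.9840 (V=67.3072), down 39.7120 (V=19.4360). Price 42.6214; hedge Δ=1.3968, bond B=-33.3646.
  t=0,j=0: stock 40.0000 → up 54.4000 (V=42.6214), down 29.2000 (V=9.9979). Price 26.0390; hedge Δ=1.2946, bond B=-25.7443.
Check: Δ(0,0)·S0 + B(0,0) = 26.0390 = V0.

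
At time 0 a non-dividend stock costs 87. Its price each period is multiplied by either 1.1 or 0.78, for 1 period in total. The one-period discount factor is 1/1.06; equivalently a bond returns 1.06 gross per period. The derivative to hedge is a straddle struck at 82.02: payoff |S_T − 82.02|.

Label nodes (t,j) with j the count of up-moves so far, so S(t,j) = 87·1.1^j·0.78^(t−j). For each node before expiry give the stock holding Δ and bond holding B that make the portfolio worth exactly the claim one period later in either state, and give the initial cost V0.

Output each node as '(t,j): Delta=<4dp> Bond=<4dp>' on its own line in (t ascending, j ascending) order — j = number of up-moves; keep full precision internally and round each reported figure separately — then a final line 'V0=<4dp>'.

No-arbitrage ⇒ martingale measure with p* = (R−d)/(u−d) = 0.8750.
Terminal payoffs: V(1,0)=14.1600, V(1,1)=13.6800
(0,0): S=87.0000. Δ = (V_up−V_dn)/(S_up−S_dn) = (13.6800−14.1600)/(95.7000−67.8600) = -0.0172. V = [p*·13.6800 + (1−p*)·14.1600]/1.06 = 12.9623. B = V − Δ·S = 14.4623.
Each (Δ,B) replicates both successor values, so the strategy is self-financing and V0 is arbitrage-free.

(0,0): Delta=-0.0172 Bond=14.4623
V0=12.9623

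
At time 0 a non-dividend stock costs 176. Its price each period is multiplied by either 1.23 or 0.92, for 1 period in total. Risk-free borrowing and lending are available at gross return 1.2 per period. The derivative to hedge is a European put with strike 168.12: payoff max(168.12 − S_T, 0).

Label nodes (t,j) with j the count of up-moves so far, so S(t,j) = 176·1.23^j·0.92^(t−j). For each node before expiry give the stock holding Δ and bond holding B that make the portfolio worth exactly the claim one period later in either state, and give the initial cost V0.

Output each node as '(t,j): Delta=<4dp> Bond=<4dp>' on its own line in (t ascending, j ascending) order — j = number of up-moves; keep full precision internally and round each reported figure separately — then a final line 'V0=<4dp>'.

(0,0): Delta=-0.1136 Bond=20.5000
V0=0.5000

Under the risk-neutral measure, an up-move has probability p* = (R−d)/(u−d) = 0.9032 and values discount at R = 1.2.
Terminal payoffs: V(1,0)=6.2000, V(1,1)=0.0000
Node (0,0) S=176.0000: V=(p*·0.0000+(1−p*)·6.2000)/1.2=0.5000; Δ=(0.0000−6.2000)/(216.4800−161.9200)=-0.1136; B=V−Δ·S=20.5000
Root portfolio cost Δ·176+B reproduces V0=0.5000.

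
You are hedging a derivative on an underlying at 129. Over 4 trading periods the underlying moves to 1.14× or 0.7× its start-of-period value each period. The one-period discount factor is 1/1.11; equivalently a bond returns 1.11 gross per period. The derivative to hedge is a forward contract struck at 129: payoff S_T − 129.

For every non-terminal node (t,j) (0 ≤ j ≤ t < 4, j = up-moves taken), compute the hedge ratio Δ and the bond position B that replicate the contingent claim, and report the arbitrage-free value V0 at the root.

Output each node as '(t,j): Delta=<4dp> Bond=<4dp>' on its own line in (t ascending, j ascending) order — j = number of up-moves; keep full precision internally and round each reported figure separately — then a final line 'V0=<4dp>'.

Risk-neutral probability p* = (R−d)/(u−d) = (1.11−0.7)/(1.14−0.7) = 0.9318.
Terminal values V(4,·): V(4,0)=-98.0271, V(4,1)=-78.5584, V(4,2)=-46.8523, V(4,3)=4.7834, V(4,4)=88.8759
Node (3,0) S=44.2470: V=(p*·-78.5584+(1−p*)·-98.0271)/1.11=-71.9692; Δ=(-78.5584−-98.0271)/(50.4416−30.9729)=1.0000; B=V−Δ·S=-116.2162
Node (3,1) S=72.0594: V=(p*·-46.8523+(1−p*)·-78.5584)/1.11=-44.1568; Δ=(-46.8523−-78.5584)/(82.1477−50.4416)=1.0000; B=V−Δ·S=-116.2162
Node (3,2) S=117.3539: V=(p*·4.7834+(1−p*)·-46.8523)/1.11=1.1377; Δ=(4.7834−-46.8523)/(133.7834−82.1477)=1.0000; B=V−Δ·S=-116.2162
Node (3,3) S=191.1192: V=(p*·88.8759+(1−p*)·4.7834)/1.11=74.9030; Δ=(88.8759−4.7834)/(217.8759−133.7834)=1.0000; B=V−Δ·S=-116.2162
Node (2,0) S=63.2100: V=(p*·-44.1568+(1−p*)·-71.9692)/1.11=-41.4893; Δ=(-44.1568−-71.9692)/(72.0594−44.2470)=1.0000; B=V−Δ·S=-104.6993
Node (2,1) S=102.9420: V=(p*·1.1377+(1−p*)·-44.1568)/1.11=-1.7573; Δ=(1.1377−-44.1568)/(117.3539−72.0594)=1.0000; B=V−Δ·S=-104.6993
Node (2,2) S=167.6484: V=(p*·74.9030+(1−p*)·1.1377)/1.11=62.9491; Δ=(74.9030−1.1377)/(191.1192−117.3539)=1.0000; B=V−Δ·S=-104.6993
Node (1,0) S=90.3000: V=(p*·-1.7573+(1−p*)·-41.4893)/1.11=-4.0237; Δ=(-1.7573−-41.4893)/(102.9420−63.2100)=1.0000; B=V−Δ·S=-94.3237
Node (1,1) S=147.0600: V=(p*·62.9491+(1−p*)·-1.7573)/1.11=52.7363; Δ=(62.9491−-1.7573)/(167.6484−102.9420)=1.0000; B=V−Δ·S=-94.3237
Node (0,0) S=129.0000: V=(p*·52.7363+(1−p*)·-4.0237)/1.11=44.0237; Δ=(52.7363−-4.0237)/(147.0600−90.3000)=1.0000; B=V−Δ·S=-84.9763
Check: Δ(0,0)·S0 + B(0,0) = 44.0237 = V0.

(0,0): Delta=1.0000 Bond=-84.9763
(1,0): Delta=1.0000 Bond=-94.3237
(1,1): Delta=1.0000 Bond=-94.3237
(2,0): Delta=1.0000 Bond=-104.6993
(2,1): Delta=1.0000 Bond=-104.6993
(2,2): Delta=1.0000 Bond=-104.6993
(3,0): Delta=1.0000 Bond=-116.2162
(3,1): Delta=1.0000 Bond=-116.2162
(3,2): Delta=1.0000 Bond=-116.2162
(3,3): Delta=1.0000 Bond=-116.2162
V0=44.0237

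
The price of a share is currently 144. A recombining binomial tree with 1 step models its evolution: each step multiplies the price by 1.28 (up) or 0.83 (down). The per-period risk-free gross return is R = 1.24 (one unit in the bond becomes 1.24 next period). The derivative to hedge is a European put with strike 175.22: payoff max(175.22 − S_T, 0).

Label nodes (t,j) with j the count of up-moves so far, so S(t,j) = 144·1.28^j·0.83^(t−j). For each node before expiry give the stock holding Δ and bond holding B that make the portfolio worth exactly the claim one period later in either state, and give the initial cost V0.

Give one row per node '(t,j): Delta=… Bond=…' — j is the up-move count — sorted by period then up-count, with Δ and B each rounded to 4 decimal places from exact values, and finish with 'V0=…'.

Since d<R<u, set p* = (R−d)/(u−d) = 0.9111; price each node as the discounted p*-expectation of its children.
Terminal payoffs: V(1,0)=55.7000, V(1,1)=0.0000
  t=0,j=0: stock 144.0000 → up 184.3200 (V=0.0000), down 119.5200 (V=55.7000). Price 3.9928; hedge Δ=-0.8596, bond B=127.7706.
The time-0 hedge costs 3.9928, which is the no-arbitrage price.

(0,0): Delta=-0.8596 Bond=127.7706
V0=3.9928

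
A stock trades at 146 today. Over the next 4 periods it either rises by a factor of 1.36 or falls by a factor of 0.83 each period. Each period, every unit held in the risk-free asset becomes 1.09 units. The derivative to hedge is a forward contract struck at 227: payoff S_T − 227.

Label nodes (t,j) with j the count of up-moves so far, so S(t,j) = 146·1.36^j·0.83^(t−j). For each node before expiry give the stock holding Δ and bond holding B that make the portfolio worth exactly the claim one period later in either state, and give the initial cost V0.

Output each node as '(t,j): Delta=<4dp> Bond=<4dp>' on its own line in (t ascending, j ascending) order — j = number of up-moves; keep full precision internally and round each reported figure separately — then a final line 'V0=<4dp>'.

Under the risk-neutral measure, an up-move has probability p* = (R−d)/(u−d) = 0.4906 and values discount at R = 1.09.
Terminal payoffs: V(4,0)=-157.7109, V(4,1)=-113.4660, V(4,2)=-40.9683, V(4,3)=77.8230, V(4,4)=272.4689
Node (3,0) S=83.4809: V=(p*·-113.4660+(1−p*)·-157.7109)/1.09=-124.7760; Δ=(-113.4660−-157.7109)/(113.5340−69.2891)=1.0000; B=V−Δ·S=-208.2569
Node (3,1) S=136.7880: V=(p*·-40.9683+(1−p*)·-113.4660)/1.09=-71.4689; Δ=(-40.9683−-113.4660)/(186.0317−113.5340)=1.0000; B=V−Δ·S=-208.2569
Node (3,2) S=224.1345: V=(p*·77.8230+(1−p*)·-40.9683)/1.09=15.8776; Δ=(77.8230−-40.9683)/(304.8230−186.0317)=1.0000; B=V−Δ·S=-208.2569
Node (3,3) S=367.2566: V=(p*·272.4689+(1−p*)·77.8230)/1.09=158.9997; Δ=(272.4689−77.8230)/(499.4689−304.8230)=1.0000; B=V−Δ·S=-208.2569
Node (2,0) S=100.5794: V=(p*·-71.4689+(1−p*)·-124.7760)/1.09=-90.4820; Δ=(-71.4689−-124.7760)/(136.7880−83.4809)=1.0000; B=V−Δ·S=-191.0614
Node (2,1) S=164.8048: V=(p*·15.8776+(1−p*)·-71.4689)/1.09=-26.2566; Δ=(15.8776−-71.4689)/(224.1345−136.7880)=1.0000; B=V−Δ·S=-191.0614
Node (2,2) S=270.0416: V=(p*·158.9997+(1−p*)·15.8776)/1.09=78.9802; Δ=(158.9997−15.8776)/(367.2566−224.1345)=1.0000; B=V−Δ·S=-191.0614
Node (1,0) S=121.1800: V=(p*·-26.2566+(1−p*)·-90.4820)/1.09=-54.1056; Δ=(-26.2566−-90.4820)/(164.8048−100.5794)=1.0000; B=V−Δ·S=-175.2856
Node (1,1) S=198.5600: V=(p*·78.9802+(1−p*)·-26.2566)/1.09=23.2744; Δ=(78.9802−-26.2566)/(270.0416−164.8048)=1.0000; B=V−Δ·S=-175.2856
Node (0,0) S=146.0000: V=(p*·23.2744+(1−p*)·-54.1056)/1.09=-14.8125; Δ=(23.2744−-54.1056)/(198.5600−121.1800)=1.0000; B=V−Δ·S=-160.8125
Root portfolio cost Δ·146+B reproduces V0=-14.8125.

(0,0): Delta=1.0000 Bond=-160.8125
(1,0): Delta=1.0000 Bond=-175.2856
(1,1): Delta=1.0000 Bond=-175.2856
(2,0): Delta=1.0000 Bond=-191.0614
(2,1): Delta=1.0000 Bond=-191.0614
(2,2): Delta=1.0000 Bond=-191.0614
(3,0): Delta=1.0000 Bond=-208.2569
(3,1): Delta=1.0000 Bond=-208.2569
(3,2): Delta=1.0000 Bond=-208.2569
(3,3): Delta=1.0000 Bond=-208.2569
V0=-14.8125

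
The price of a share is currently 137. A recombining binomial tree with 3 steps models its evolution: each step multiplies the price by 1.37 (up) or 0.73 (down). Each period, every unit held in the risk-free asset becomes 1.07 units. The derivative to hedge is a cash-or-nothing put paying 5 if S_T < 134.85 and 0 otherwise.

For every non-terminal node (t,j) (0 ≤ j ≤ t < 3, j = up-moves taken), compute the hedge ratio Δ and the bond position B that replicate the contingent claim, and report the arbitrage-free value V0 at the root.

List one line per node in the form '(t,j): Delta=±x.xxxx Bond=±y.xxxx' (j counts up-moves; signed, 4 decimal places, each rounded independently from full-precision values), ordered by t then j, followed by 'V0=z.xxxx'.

(0,0): Delta=-0.0248 Bond=5.2482
(1,0): Delta=-0.0388 Bond=7.0135
(1,1): Delta=-0.0182 Bond=4.3821
(2,0): Delta=0.0000 Bond=4.6729
(2,1): Delta=-0.0570 Bond=10.0029
(2,2): Delta=0.0000 Bond=0.0000
V0=1.8497

Since d<R<u, set p* = (R−d)/(u−d) = 0.5312; price each node as the discounted p*-expectation of its children.
Terminal payoffs: V(3,0)=5.0000, V(3,1)=5.0000, V(3,2)=0.0000, V(3,3)=0.0000
(2,0): S=73.0073. Δ = (V_up−V_dn)/(S_up−S_dn) = (5.0000−5.0000)/(100.0200−53.2953) = 0.0000. V = [p*·5.0000 + (1−p*)·5.0000]/1.07 = 4.6729. B = V − Δ·S = 4.6729.
(2,1): S=137.0137. Δ = (V_up−V_dn)/(S_up−S_dn) = (0.0000−5.0000)/(187.7088−100.0200) = -0.0570. V = [p*·0.0000 + (1−p*)·5.0000]/1.07 = 2.1904. B = V − Δ·S = 10.0029.
(2,2): S=257.1353. Δ = (V_up−V_dn)/(S_up−S_dn) = (0.0000−0.0000)/(352.2754−187.7088) = 0.0000. V = [p*·0.0000 + (1−p*)·0.0000]/1.07 = 0.0000. B = V − Δ·S = 0.0000.
(1,0): S=100.0100. Δ = (V_up−V_dn)/(S_up−S_dn) = (2.1904−4.6729)/(137.0137−73.0073) = -0.0388. V = [p*·2.1904 + (1−p*)·4.6729]/1.07 = 3.1347. B = V − Δ·S = 7.0135.
(1,1): S=187.6900. Δ = (V_up−V_dn)/(S_up−S_dn) = (0.0000−2.1904)/(257.1353−137.0137) = -0.0182. V = [p*·0.0000 + (1−p*)·2.1904]/1.07 = 0.9596. B = V − Δ·S = 4.3821.
(0,0): S=137.0000. Δ = (V_up−V_dn)/(S_up−S_dn) = (0.9596−3.1347)/(187.6900−100.0100) = -0.0248. V = [p*·0.9596 + (1−p*)·3.1347]/1.07 = 1.8497. B = V − Δ·S = 5.2482.
Check: Δ(0,0)·S0 + B(0,0) = 1.8497 = V0.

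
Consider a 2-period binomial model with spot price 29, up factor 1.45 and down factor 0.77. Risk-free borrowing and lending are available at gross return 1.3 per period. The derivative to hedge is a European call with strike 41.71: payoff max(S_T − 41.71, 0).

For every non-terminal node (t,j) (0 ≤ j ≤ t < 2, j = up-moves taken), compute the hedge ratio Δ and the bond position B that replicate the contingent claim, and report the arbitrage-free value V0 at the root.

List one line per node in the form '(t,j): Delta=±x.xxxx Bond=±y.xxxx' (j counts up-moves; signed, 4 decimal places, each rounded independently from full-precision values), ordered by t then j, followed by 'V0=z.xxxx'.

(0,0): Delta=0.5856 Bond=-10.0595
(1,0): Delta=0.0000 Bond=0.0000
(1,1): Delta=0.6737 Bond=-16.7784
V0=6.9240

Under the risk-neutral measure, an up-move has probability p* = (R−d)/(u−d) = 0.7794 and values discount at R = 1.3.
At expiry t=2: V(2,0)=0.0000, V(2,1)=0.0000, V(2,2)=19.2625
(1,0): S=22.3300. Δ = (V_up−V_dn)/(S_up−S_dn) = (0.0000−0.0000)/(32.3785−17.1941) = 0.0000. V = [p*·0.0000 + (1−p*)·0.0000]/1.3 = 0.0000. B = V − Δ·S = 0.0000.
(1,1): S=42.0500. Δ = (V_up−V_dn)/(S_up−S_dn) = (19.2625−0.0000)/(60.9725−32.3785) = 0.6737. V = [p*·19.2625 + (1−p*)·0.0000]/1.3 = 11.5488. B = V − Δ·S = -16.7784.
(0,0): S=29.0000. Δ = (V_up−V_dn)/(S_up−S_dn) = (11.5488−0.0000)/(42.0500−22.3300) = 0.5856. V = [p*·11.5488 + (1−p*)·0.0000]/1.3 = 6.9240. B = V − Δ·S = -10.0595.
Root portfolio cost Δ·29+B reproduces V0=6.9240.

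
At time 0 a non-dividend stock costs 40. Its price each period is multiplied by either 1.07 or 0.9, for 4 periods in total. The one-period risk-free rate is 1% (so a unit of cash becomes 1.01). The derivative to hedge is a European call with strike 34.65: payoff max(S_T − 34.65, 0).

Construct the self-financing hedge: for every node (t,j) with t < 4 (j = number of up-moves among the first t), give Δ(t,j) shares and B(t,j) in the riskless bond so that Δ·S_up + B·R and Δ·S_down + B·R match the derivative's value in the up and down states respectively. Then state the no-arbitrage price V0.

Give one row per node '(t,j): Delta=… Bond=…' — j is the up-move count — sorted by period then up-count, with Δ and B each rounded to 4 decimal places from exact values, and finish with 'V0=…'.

(0,0): Delta=0.8499 Bond=-26.7899
(1,0): Delta=0.6488 Bond=-19.8185
(1,1): Delta=0.9421 Bond=-31.0065
(2,0): Delta=0.2844 Bond=-8.2098
(2,1): Delta=0.8160 Bond=-26.4569
(2,2): Delta=1.0000 Bond=-33.9673
(3,0): Delta=0.0000 Bond=0.0000
(3,1): Delta=0.4148 Bond=-12.8147
(3,2): Delta=1.0000 Bond=-34.3069
(3,3): Delta=1.0000 Bond=-34.3069
V0=7.2045

Risk-neutral probability p* = (R−d)/(u−d) = (1.01−0.9)/(1.07−0.9) = 0.6471.
At expiry t=4: V(4,0)=0.0000, V(4,1)=0.0000, V(4,2)=2.4448, V(4,3)=9.4515, V(4,4)=17.7818
(3,0): S=29.1600. Δ = (V_up−V_dn)/(S_up−S_dn) = (0.0000−0.0000)/(31.2012−26.2440) = 0.0000. V = [p*·0.0000 + (1−p*)·0.0000]/1.01 = 0.0000. B = V − Δ·S = 0.0000.
(3,1): S=34.6680. Δ = (V_up−V_dn)/(S_up−S_dn) = (2.4448−0.0000)/(37.0948−31.2012) = 0.4148. V = [p*·2.4448 + (1−p*)·0.0000]/1.01 = 1.5662. B = V − Δ·S = -12.8147.
(3,2): S=41.2164. Δ = (V_up−V_dn)/(S_up−S_dn) = (9.4515−2.4448)/(44.1015−37.0948) = 1.0000. V = [p*·9.4515 + (1−p*)·2.4448]/1.01 = 6.9095. B = V − Δ·S = -34.3069.
(3,3): S=49.0017. Δ = (V_up−V_dn)/(S_up−S_dn) = (17.7818−9.4515)/(52.4318−44.1015) = 1.0000. V = [p*·17.7818 + (1−p*)·9.4515]/1.01 = 14.6948. B = V − Δ·S = -34.3069.
(2,0): S=32.4000. Δ = (V_up−V_dn)/(S_up−S_dn) = (1.5662−0.0000)/(34.6680−29.1600) = 0.2844. V = [p*·1.5662 + (1−p*)·0.0000]/1.01 = 1.0034. B = V − Δ·S = -8.2098.
(2,1): S=38.5200. Δ = (V_up−V_dn)/(S_up−S_dn) = (6.9095−1.5662)/(41.2164−34.6680) = 0.8160. V = [p*·6.9095 + (1−p*)·1.5662]/1.01 = 4.9739. B = V − Δ·S = -26.4569.
(2,2): S=45.7960. Δ = (V_up−V_dn)/(S_up−S_dn) = (14.6948−6.9095)/(49.0017−41.2164) = 1.0000. V = [p*·14.6948 + (1−p*)·6.9095]/1.01 = 11.8287. B = V − Δ·S = -33.9673.
(1,0): S=36.0000. Δ = (V_up−V_dn)/(S_up−S_dn) = (4.9739−1.0034)/(38.5200−32.4000) = 0.6488. V = [p*·4.9739 + (1−p*)·1.0034]/1.01 = 3.5372. B = V − Δ·S = -19.8185.
(1,1): S=42.8000. Δ = (V_up−V_dn)/(S_up−S_dn) = (11.8287−4.9739)/(45.7960−38.5200) = 0.9421. V = [p*·11.8287 + (1−p*)·4.9739]/1.01 = 9.3162. B = V − Δ·S = -31.0065.
(0,0): S=40.0000. Δ = (V_up−V_dn)/(S_up−S_dn) = (9.3162−3.5372)/(42.8000−36.0000) = 0.8499. V = [p*·9.3162 + (1−p*)·3.5372]/1.01 = 7.2045. B = V − Δ·S = -26.7899.
Each (Δ,B) replicates both successor values, so the strategy is self-financing and V0 is arbitrage-free.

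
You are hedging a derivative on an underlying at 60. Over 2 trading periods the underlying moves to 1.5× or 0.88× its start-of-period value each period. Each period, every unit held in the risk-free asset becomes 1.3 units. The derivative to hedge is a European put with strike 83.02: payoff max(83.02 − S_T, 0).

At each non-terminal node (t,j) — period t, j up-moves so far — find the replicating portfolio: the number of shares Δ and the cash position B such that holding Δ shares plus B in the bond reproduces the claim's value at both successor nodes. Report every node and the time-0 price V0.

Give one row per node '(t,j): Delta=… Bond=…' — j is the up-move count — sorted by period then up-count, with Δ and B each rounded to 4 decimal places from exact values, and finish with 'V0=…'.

Risk-neutral probability p* = (R−d)/(u−d) = (1.3−0.88)/(1.5−0.88) = 0.6774.
At expiry t=2: V(2,0)=36.5560, V(2,1)=3.8200, V(2,2)=0.0000
(1,0): S=52.8000. Δ = (V_up−V_dn)/(S_up−S_dn) = (3.8200−36.5560)/(79.2000−46.4640) = -1.0000. V = [p*·3.8200 + (1−p*)·36.5560]/1.3 = 11.0615. B = V − Δ·S = 63.8615.
(1,1): S=90.0000. Δ = (V_up−V_dn)/(S_up−S_dn) = (0.0000−3.8200)/(135.0000−79.2000) = -0.0685. V = [p*·0.0000 + (1−p*)·3.8200]/1.3 = 0.9479. B = V − Δ·S = 7.1092.
(0,0): S=60.0000. Δ = (V_up−V_dn)/(S_up−S_dn) = (0.9479−11.0615)/(90.0000−52.8000) = -0.2719. V = [p*·0.9479 + (1−p*)·11.0615]/1.3 = 3.2387. B = V − Δ·S = 19.5511.
Each (Δ,B) replicates both successor values, so the strategy is self-financing and V0 is arbitrage-free.

(0,0): Delta=-0.2719 Bond=19.5511
(1,0): Delta=-1.0000 Bond=63.8615
(1,1): Delta=-0.0685 Bond=7.1092
V0=3.2387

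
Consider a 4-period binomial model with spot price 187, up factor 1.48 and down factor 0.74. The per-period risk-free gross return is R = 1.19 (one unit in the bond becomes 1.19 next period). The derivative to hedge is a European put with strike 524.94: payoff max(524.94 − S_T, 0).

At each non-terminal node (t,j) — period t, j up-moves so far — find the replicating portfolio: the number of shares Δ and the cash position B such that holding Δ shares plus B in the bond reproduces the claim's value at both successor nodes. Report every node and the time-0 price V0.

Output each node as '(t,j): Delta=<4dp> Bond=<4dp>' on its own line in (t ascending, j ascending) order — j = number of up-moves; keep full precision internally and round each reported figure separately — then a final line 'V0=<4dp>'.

(0,0): Delta=-0.6410 Bond=220.0267
(1,0): Delta=-1.0000 Bond=311.5077
(1,1): Delta=-0.5253 Bond=229.8184
(2,0): Delta=-1.0000 Bond=370.6942
(2,1): Delta=-1.0000 Bond=370.6942
(2,2): Delta=-0.3724 Bond=210.8373
(3,0): Delta=-1.0000 Bond=441.1261
(3,1): Delta=-1.0000 Bond=441.1261
(3,2): Delta=-1.0000 Bond=441.1261
(3,3): Delta=-0.1702 Bond=128.3039
V0=100.1563

No-arbitrage ⇒ martingale measure with p* = (R−d)/(u−d) = 0.6081.
Terminal payoffs: V(4,0)=468.8651, V(4,1)=412.7902, V(4,2)=300.6404, V(4,3)=76.3408, V(4,4)=0.0000
(3,0): S=75.7769. Δ = (V_up−V_dn)/(S_up−S_dn) = (412.7902−468.8651)/(112.1498−56.0749) = -1.0000. V = [p*·412.7902 + (1−p*)·468.8651]/1.19 = 365.3492. B = V − Δ·S = 441.1261.
(3,1): S=151.5538. Δ = (V_up−V_dn)/(S_up−S_dn) = (300.6404−412.7902)/(224.2996−112.1498) = -1.0000. V = [p*·300.6404 + (1−p*)·412.7902]/1.19 = 289.5723. B = V − Δ·S = 441.1261.
(3,2): S=303.1076. Δ = (V_up−V_dn)/(S_up−S_dn) = (76.3408−300.6404)/(448.5992−224.2996) = -1.0000. V = [p*·76.3408 + (1−p*)·300.6404]/1.19 = 138.0185. B = V − Δ·S = 441.1261.
(3,3): S=606.2151. Δ = (V_up−V_dn)/(S_up−S_dn) = (0.0000−76.3408)/(897.1984−448.5992) = -0.1702. V = [p*·0.0000 + (1−p*)·76.3408]/1.19 = 25.1406. B = V − Δ·S = 128.3039.
(2,0): S=102.4012. Δ = (V_up−V_dn)/(S_up−S_dn) = (289.5723−365.3492)/(151.5538−75.7769) = -1.0000. V = [p*·289.5723 + (1−p*)·365.3492]/1.19 = 268.2930. B = V − Δ·S = 370.6942.
(2,1): S=204.8024. Δ = (V_up−V_dn)/(S_up−S_dn) = (138.0185−289.5723)/(303.1076−151.5538) = -1.0000. V = [p*·138.0185 + (1−p*)·289.5723]/1.19 = 165.8918. B = V − Δ·S = 370.6942.
(2,2): S=409.6048. Δ = (V_up−V_dn)/(S_up−S_dn) = (25.1406−138.0185)/(606.2151−303.1076) = -0.3724. V = [p*·25.1406 + (1−p*)·138.0185]/1.19 = 58.2996. B = V − Δ·S = 210.8373.
(1,0): S=138.3800. Δ = (V_up−V_dn)/(S_up−S_dn) = (165.8918−268.2930)/(204.8024−102.4012) = -1.0000. V = [p*·165.8918 + (1−p*)·268.2930]/1.19 = 173.1277. B = V − Δ·S = 311.5077.
(1,1): S=276.7600. Δ = (V_up−V_dn)/(S_up−S_dn) = (58.2996−165.8918)/(409.6048−204.8024) = -0.5253. V = [p*·58.2996 + (1−p*)·165.8918]/1.19 = 84.4236. B = V − Δ·S = 229.8184.
(0,0): S=187.0000. Δ = (V_up−V_dn)/(S_up−S_dn) = (84.4236−173.1277)/(276.7600−138.3800) = -0.6410. V = [p*·84.4236 + (1−p*)·173.1277]/1.19 = 100.1563. B = V − Δ·S = 220.0267.
Each (Δ,B) replicates both successor values, so the strategy is self-financing and V0 is arbitrage-free.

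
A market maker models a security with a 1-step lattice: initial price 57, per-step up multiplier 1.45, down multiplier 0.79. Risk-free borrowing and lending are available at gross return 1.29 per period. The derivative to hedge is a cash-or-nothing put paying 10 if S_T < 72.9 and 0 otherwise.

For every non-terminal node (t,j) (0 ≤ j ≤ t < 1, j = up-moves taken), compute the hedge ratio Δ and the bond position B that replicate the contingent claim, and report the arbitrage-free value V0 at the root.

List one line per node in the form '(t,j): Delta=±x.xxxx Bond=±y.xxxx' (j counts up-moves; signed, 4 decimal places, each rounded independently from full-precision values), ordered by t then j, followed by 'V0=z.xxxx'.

(0,0): Delta=-0.2658 Bond=17.0308
V0=1.8793

Under the risk-neutral measure, an up-move has probability p* = (R−d)/(u−d) = 0.7576 and values discount at R = 1.29.
Terminal payoffs: V(1,0)=10.0000, V(1,1)=0.0000
(0,0): S=57.0000. Δ = (V_up−V_dn)/(S_up−S_dn) = (0.0000−10.0000)/(82.6500−45.0300) = -0.2658. V = [p*·0.0000 + (1−p*)·10.0000]/1.29 = 1.8793. B = V − Δ·S = 17.0308.
Check: Δ(0,0)·S0 + B(0,0) = 1.8793 = V0.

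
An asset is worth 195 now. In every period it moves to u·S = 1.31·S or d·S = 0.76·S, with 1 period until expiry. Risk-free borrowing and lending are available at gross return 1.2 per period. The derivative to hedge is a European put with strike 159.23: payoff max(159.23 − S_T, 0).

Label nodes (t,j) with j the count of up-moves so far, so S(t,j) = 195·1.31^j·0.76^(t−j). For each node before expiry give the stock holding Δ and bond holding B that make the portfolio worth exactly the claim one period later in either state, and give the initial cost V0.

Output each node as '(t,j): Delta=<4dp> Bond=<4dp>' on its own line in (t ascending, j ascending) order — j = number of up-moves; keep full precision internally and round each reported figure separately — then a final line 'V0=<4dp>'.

Risk-neutral probability p* = (R−d)/(u−d) = (1.2−0.76)/(1.31−0.76) = 0.8000.
At expiry t=1: V(1,0)=11.0300, V(1,1)=0.0000
Node (0,0) S=195.0000: V=(p*·0.0000+(1−p*)·11.0300)/1.2=1.8383; Δ=(0.0000−11.0300)/(255.4500−148.2000)=-0.1028; B=V−Δ·S=21.8929
Each (Δ,B) replicates both successor values, so the strategy is self-financing and V0 is arbitrage-free.

(0,0): Delta=-0.1028 Bond=21.8929
V0=1.8383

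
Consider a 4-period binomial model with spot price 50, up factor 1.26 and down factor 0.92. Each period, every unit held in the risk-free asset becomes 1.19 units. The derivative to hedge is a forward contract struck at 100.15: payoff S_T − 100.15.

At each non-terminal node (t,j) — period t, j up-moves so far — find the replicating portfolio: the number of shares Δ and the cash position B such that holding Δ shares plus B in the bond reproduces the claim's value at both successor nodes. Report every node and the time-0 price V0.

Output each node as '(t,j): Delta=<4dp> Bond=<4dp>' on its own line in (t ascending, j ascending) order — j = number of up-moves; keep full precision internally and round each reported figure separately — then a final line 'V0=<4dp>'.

Under the risk-neutral measure, an up-move has probability p* = (R−d)/(u−d) = 0.7941 and values discount at R = 1.19.
Terminal payoffs: V(4,0)=-64.3304, V(4,1)=-51.0927, V(4,2)=-32.9628, V(4,3)=-8.1327, V(4,4)=25.8737
Node (3,0) S=38.9344: V=(p*·-51.0927+(1−p*)·-64.3304)/1.19=-45.2253; Δ=(-51.0927−-64.3304)/(49.0573−35.8196)=1.0000; B=V−Δ·S=-84.1597
Node (3,1) S=53.3232: V=(p*·-32.9628+(1−p*)·-51.0927)/1.19=-30.8365; Δ=(-32.9628−-51.0927)/(67.1872−49.0573)=1.0000; B=V−Δ·S=-84.1597
Node (3,2) S=73.0296: V=(p*·-8.1327+(1−p*)·-32.9628)/1.19=-11.1301; Δ=(-8.1327−-32.9628)/(92.0173−67.1872)=1.0000; B=V−Δ·S=-84.1597
Node (3,3) S=100.0188: V=(p*·25.8737+(1−p*)·-8.1327)/1.19=15.8591; Δ=(25.8737−-8.1327)/(126.0237−92.0173)=1.0000; B=V−Δ·S=-84.1597
Node (2,0) S=42.3200: V=(p*·-30.8365+(1−p*)·-45.2253)/1.19=-28.4024; Δ=(-30.8365−-45.2253)/(53.3232−38.9344)=1.0000; B=V−Δ·S=-70.7224
Node (2,1) S=57.9600: V=(p*·-11.1301+(1−p*)·-30.8365)/1.19=-12.7624; Δ=(-11.1301−-30.8365)/(73.0296−53.3232)=1.0000; B=V−Δ·S=-70.7224
Node (2,2) S=79.3800: V=(p*·15.8591+(1−p*)·-11.1301)/1.19=8.6576; Δ=(15.8591−-11.1301)/(100.0188−73.0296)=1.0000; B=V−Δ·S=-70.7224
Node (1,0) S=46.0000: V=(p*·-12.7624+(1−p*)·-28.4024)/1.19=-13.4306; Δ=(-12.7624−-28.4024)/(57.9600−42.3200)=1.0000; B=V−Δ·S=-59.4306
Node (1,1) S=63.0000: V=(p*·8.6576+(1−p*)·-12.7624)/1.19=3.5694; Δ=(8.6576−-12.7624)/(79.3800−57.9600)=1.0000; B=V−Δ·S=-59.4306
Node (0,0) S=50.0000: V=(p*·3.5694+(1−p*)·-13.4306)/1.19=0.0583; Δ=(3.5694−-13.4306)/(63.0000−46.0000)=1.0000; B=V−Δ·S=-49.9417
The time-0 hedge costs 0.0583, which is the no-arbitrage price.

(0,0): Delta=1.0000 Bond=-49.9417
(1,0): Delta=1.0000 Bond=-59.4306
(1,1): Delta=1.0000 Bond=-59.4306
(2,0): Delta=1.0000 Bond=-70.7224
(2,1): Delta=1.0000 Bond=-70.7224
(2,2): Delta=1.0000 Bond=-70.7224
(3,0): Delta=1.0000 Bond=-84.1597
(3,1): Delta=1.0000 Bond=-84.1597
(3,2): Delta=1.0000 Bond=-84.1597
(3,3): Delta=1.0000 Bond=-84.1597
V0=0.0583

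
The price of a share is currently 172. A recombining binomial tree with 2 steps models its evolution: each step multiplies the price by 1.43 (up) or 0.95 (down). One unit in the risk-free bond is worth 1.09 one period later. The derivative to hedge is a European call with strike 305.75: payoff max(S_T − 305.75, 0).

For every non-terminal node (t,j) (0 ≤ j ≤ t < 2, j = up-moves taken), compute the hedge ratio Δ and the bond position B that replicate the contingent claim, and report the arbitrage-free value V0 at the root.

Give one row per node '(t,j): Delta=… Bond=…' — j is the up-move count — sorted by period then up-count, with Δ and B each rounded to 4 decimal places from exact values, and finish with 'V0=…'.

Risk-neutral probability p* = (R−d)/(u−d) = (1.09−0.95)/(1.43−0.95) = 0.2917.
Payoff layer (t=2): V(2,0)=0.0000, V(2,1)=0.0000, V(2,2)=45.9728
Node (1,0) S=163.4000: V=(p*·0.0000+(1−p*)·0.0000)/1.09=0.0000; Δ=(0.0000−0.0000)/(233.6620−155.2300)=0.0000; B=V−Δ·S=0.0000
Node (1,1) S=245.9600: V=(p*·45.9728+(1−p*)·0.0000)/1.09=12.3016; Δ=(45.9728−0.0000)/(351.7228−233.6620)=0.3894; B=V−Δ·S=-83.4751
Node (0,0) S=172.0000: V=(p*·12.3016+(1−p*)·0.0000)/1.09=3.2917; Δ=(12.3016−0.0000)/(245.9600−163.4000)=0.1490; B=V−Δ·S=-22.3366
Self-financing check: at every node Δ·S+B equals the discounted successor values.

(0,0): Delta=0.1490 Bond=-22.3366
(1,0): Delta=0.0000 Bond=0.0000
(1,1): Delta=0.3894 Bond=-83.4751
V0=3.2917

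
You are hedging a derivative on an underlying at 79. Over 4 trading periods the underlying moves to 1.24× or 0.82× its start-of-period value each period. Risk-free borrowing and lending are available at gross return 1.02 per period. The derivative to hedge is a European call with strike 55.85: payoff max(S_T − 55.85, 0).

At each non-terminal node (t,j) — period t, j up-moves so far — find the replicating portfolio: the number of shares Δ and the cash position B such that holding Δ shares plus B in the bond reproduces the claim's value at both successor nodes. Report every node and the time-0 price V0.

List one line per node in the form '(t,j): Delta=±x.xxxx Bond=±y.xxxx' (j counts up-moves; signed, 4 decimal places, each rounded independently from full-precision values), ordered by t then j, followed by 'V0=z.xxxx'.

(0,0): Delta=0.9049 Bond=-42.2162
(1,0): Delta=0.7903 Bond=-35.6377
(1,1): Delta=0.9882 Bond=-51.2257
(2,0): Delta=0.5404 Bond=-23.0788
(2,1): Delta=0.9720 Bond=-50.9492
(2,2): Delta=1.0000 Bond=-53.6813
(3,0): Delta=0.0000 Bond=0.0000
(3,1): Delta=0.9336 Bond=-49.4349
(3,2): Delta=1.0000 Bond=-54.7549
(3,3): Delta=1.0000 Bond=-54.7549
V0=29.2683

The replicating-portfolio and risk-neutral prices coincide; use p* = (1.02−0.82)/(1.24−0.82) = 0.4762 for the latter.
Terminal payoffs: V(4,0)=0.0000, V(4,1)=0.0000, V(4,2)=25.8267, V(4,3)=67.6611, V(4,4)=130.9229
  t=3,j=0: stock 43.5581 → up 54.0120 (V=0.0000), down 35.7176 (V=0.0000). Price 0.0000; hedge Δ=0.0000, bond B=0.0000.
  t=3,j=1: stock 65.8683 → up 81.6767 (V=25.8267), down 54.0120 (V=0.0000). Price 12.0573; hedge Δ=0.9336, bond B=-49.4349.
  t=3,j=2: stock 99.6057 → up 123.5111 (V=67.6611), down 81.6767 (V=25.8267). Price 44.8508; hedge Δ=1.0000, bond B=-54.7549.
  t=3,j=3: stock 150.6233 → up 186.7729 (V=130.9229), down 123.5111 (V=67.6611). Price 95.8684; hedge Δ=1.0000, bond B=-54.7549.
  t=2,j=0: stock 53.1196 → up 65.8683 (V=12.0573), down 43.5581 (V=0.0000). Price 5.6290; hedge Δ=0.5404, bond B=-23.0788.
  t=2,j=1: stock 80.3272 → up 99.6057 (V=44.8508), down 65.8683 (V=12.0573). Price 27.1306; hedge Δ=0.9720, bond B=-50.9492.
  t=2,j=2: stock 121.4704 → up 150.6233 (V=95.8684), down 99.6057 (V=44.8508). Price 67.7891; hedge Δ=1.0000, bond B=-53.6813.
  t=1,j=0: stock 64.7800 → up 80.3272 (V=27.1306), down 53.1196 (V=5.6290). Price 15.5567; hedge Δ=0.7903, bond B=-35.6377.
  t=1,j=1: stock 97.9600 → up 121.4704 (V=67.7891), down 80.3272 (V=27.1306). Price 45.5802; hedge Δ=0.9882, bond B=-51.2257.
  t=0,j=0: stock 79.0000 → up 97.9600 (V=45.5802), down 64.7800 (V=15.5567). Price 29.2683; hedge Δ=0.9049, bond B=-42.2162.
Each (Δ,B) replicates both successor values, so the strategy is self-financing and V0 is arbitrage-free.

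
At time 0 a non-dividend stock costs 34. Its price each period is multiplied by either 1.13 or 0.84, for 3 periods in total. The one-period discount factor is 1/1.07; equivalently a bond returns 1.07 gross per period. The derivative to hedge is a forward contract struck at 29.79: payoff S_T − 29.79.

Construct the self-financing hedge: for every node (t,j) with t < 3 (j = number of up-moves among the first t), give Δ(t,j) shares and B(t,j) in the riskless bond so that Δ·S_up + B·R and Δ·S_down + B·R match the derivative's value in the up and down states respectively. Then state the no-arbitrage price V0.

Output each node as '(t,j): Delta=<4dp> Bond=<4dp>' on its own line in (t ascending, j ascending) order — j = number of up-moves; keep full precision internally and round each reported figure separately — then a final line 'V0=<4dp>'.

(0,0): Delta=1.0000 Bond=-24.3175
(1,0): Delta=1.0000 Bond=-26.0197
(1,1): Delta=1.0000 Bond=-26.0197
(2,0): Delta=1.0000 Bond=-27.8411
(2,1): Delta=1.0000 Bond=-27.8411
(2,2): Delta=1.0000 Bond=-27.8411
V0=9.6825

Since d<R<u, set p* = (R−d)/(u−d) = 0.7931; price each node as the discounted p*-expectation of its children.
Terminal values V(3,·): V(3,0)=-9.6381, V(3,1)=-2.6808, V(3,2)=6.6783, V(3,3)=19.2685
(2,0): S=23.9904. Δ = (V_up−V_dn)/(S_up−S_dn) = (-2.6808−-9.6381)/(27.1092−20.1519) = 1.0000. V = [p*·-2.6808 + (1−p*)·-9.6381]/1.07 = -3.8507. B = V − Δ·S = -27.8411.
(2,1): S=32.2728. Δ = (V_up−V_dn)/(S_up−S_dn) = (6.6783−-2.6808)/(36.4683−27.1092) = 1.0000. V = [p*·6.6783 + (1−p*)·-2.6808]/1.07 = 4.4317. B = V − Δ·S = -27.8411.
(2,2): S=43.4146. Δ = (V_up−V_dn)/(S_up−S_dn) = (19.2685−6.6783)/(49.0585−36.4683) = 1.0000. V = [p*·19.2685 + (1−p*)·6.6783]/1.07 = 15.5735. B = V − Δ·S = -27.8411.
(1,0): S=28.5600. Δ = (V_up−V_dn)/(S_up−S_dn) = (4.4317−-3.8507)/(32.2728−23.9904) = 1.0000. V = [p*·4.4317 + (1−p*)·-3.8507]/1.07 = 2.5403. B = V − Δ·S = -26.0197.
(1,1): S=38.4200. Δ = (V_up−V_dn)/(S_up−S_dn) = (15.5735−4.4317)/(43.4146−32.2728) = 1.0000. V = [p*·15.5735 + (1−p*)·4.4317]/1.07 = 12.4003. B = V − Δ·S = -26.0197.
(0,0): S=34.0000. Δ = (V_up−V_dn)/(S_up−S_dn) = (12.4003−2.5403)/(38.4200−28.5600) = 1.0000. V = [p*·12.4003 + (1−p*)·2.5403]/1.07 = 9.6825. B = V − Δ·S = -24.3175.
Root portfolio cost Δ·34+B reproduces V0=9.6825.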